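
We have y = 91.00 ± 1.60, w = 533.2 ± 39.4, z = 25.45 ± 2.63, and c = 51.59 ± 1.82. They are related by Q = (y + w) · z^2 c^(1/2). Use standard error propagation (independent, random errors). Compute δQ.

6.3e+05

Let u = y + w = 624.2. δu = √(δy² + δw²) = √(2.56 + 1550) = 39.4, so δu/u = 0.0632.
Q is then a monomial in u, z, c:
δQ/Q = √((δu/u)² + (2·δz/z)² + (½·δc/c)²) = √(0.00399 + 0.0427 + 0.000311) = 0.217
Q = 2.904e+06, so δQ = 0.217 × 2.904e+06 = 6.3e+05.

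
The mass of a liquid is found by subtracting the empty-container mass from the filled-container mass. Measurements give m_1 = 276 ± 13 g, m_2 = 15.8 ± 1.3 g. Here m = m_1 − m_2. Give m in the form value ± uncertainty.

m is a linear combination, so absolute uncertainties add in quadrature:
  (δm_1)² = 169;  (δm_2)² = 1.69
δm = √(171) = 13.1 g
m = 260 g.

260 ± 13.1 g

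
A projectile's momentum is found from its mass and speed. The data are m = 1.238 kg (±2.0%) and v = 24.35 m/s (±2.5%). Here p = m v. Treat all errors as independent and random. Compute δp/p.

Each factor contributes (exponent × relative error)² to (δp/p)²:
  (1·δm/m)² = (1×0.0200)² = 0.000400;  (1·δv/v)² = (1×0.0250)² = 0.000625
δp/p = √(0.00103) = 0.0320

0.0320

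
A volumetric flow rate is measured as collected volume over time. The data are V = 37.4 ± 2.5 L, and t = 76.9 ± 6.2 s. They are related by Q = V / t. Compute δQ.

0.0509 L/s

Each factor contributes (exponent × relative error)² to (δQ/Q)²:
  (1·δV/V)² = (1×0.0668)² = 0.00447;  (-1·δt/t)² = (-1×0.0806)² = 0.00650
δQ/Q = √(0.0110) = 0.105
Q = 0.486 L/s, so δQ = 0.105 × 0.486 = 0.0509 L/s.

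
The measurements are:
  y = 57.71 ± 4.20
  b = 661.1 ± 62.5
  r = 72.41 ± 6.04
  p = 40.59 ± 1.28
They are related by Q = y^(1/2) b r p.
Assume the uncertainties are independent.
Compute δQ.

1.99e+06

Relative error in a monomial: (δQ/Q)² = Σ (nᵢ · δxᵢ/xᵢ)².
  (½·δy/y)² = (0.5×0.0728)² = 0.00132;  (1·δb/b)² = (1×0.0945)² = 0.00894;  (1·δr/r)² = (1×0.0834)² = 0.00696;  (1·δp/p)² = (1×0.0315)² = 0.000994
δQ/Q = √(0.0182) = 0.135
Q = 1.476e+07, so δQ = 0.135 × 1.476e+07 = 1.99e+06.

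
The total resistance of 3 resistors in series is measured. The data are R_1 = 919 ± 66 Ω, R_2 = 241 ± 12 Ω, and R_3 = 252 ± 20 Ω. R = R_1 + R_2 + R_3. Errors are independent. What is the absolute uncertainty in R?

70.0 Ω

R is a linear combination, so absolute uncertainties add in quadrature:
  (δR_1)² = 4360;  (δR_2)² = 144;  (δR_3)² = 400
δR = √(4900) = 70.0 Ω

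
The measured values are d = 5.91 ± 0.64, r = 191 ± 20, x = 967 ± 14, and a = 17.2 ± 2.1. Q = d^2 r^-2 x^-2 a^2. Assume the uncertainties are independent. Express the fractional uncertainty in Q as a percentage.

Products/powers → add relative errors in quadrature, weighted by exponent:
  (2·δd/d)² = (2×0.108)² = 0.0469;  (-2·δr/r)² = (-2×0.105)² = 0.0439;  (-2·δx/x)² = (-2×0.0145)² = 0.000838;  (2·δa/a)² = (2×0.122)² = 0.0596
δQ/Q = √(0.151) = 0.389

38.9%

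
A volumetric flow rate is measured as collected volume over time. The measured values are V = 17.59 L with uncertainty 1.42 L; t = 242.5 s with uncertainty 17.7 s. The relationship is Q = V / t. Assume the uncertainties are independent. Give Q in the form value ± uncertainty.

Q is a product of powers, so relative uncertainties combine in quadrature:
  (1·δV/V)² = (1×0.0807)² = 0.00652;  (-1·δt/t)² = (-1×0.0730)² = 0.00533
δQ/Q = √(0.0118) = 0.109
Q = 0.07254 L/s, so δQ = 0.109 × 0.07254 = 0.00789 L/s.

0.07254 ± 0.00789 L/s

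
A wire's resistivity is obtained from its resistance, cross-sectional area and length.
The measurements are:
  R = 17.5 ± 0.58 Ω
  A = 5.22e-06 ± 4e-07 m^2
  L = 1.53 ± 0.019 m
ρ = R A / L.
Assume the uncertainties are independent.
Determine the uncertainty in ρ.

5.04e-06 Ω·m

ρ is a product of powers, so relative uncertainties combine in quadrature:
  (1·δR/R)² = (1×0.0331)² = 0.00110;  (1·δA/A)² = (1×0.0766)² = 0.00587;  (-1·δL/L)² = (-1×0.0124)² = 0.000154
δρ/ρ = √(0.00712) = 0.0844
ρ = 5.97e-05 Ω·m, so δρ = 0.0844 × 5.97e-05 = 5.04e-06 Ω·m.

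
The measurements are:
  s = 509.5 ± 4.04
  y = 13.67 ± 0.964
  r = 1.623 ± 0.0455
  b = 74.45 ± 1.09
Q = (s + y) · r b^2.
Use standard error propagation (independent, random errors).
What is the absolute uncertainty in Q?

1.94e+05

Let u = s + y = 523.2. δu = √(δs² + δy²) = √(16.3 + 0.929) = 4.15, so δu/u = 0.00794.
Q is then a monomial in u, r, b:
δQ/Q = √((δu/u)² + (1·δr/r)² + (2·δb/b)²) = √(6.3e-05 + 0.000786 + 0.000857) = 0.0413
Q = 4.706e+06, so δQ = 0.0413 × 4.706e+06 = 1.94e+05.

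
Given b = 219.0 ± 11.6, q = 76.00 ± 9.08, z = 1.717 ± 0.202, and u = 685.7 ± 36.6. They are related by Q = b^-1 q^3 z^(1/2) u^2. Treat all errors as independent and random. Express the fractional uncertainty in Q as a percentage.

38.2%

Since Q is a product/quotient, work with relative uncertainties:
  (-1·δb/b)² = (-1×0.0530)² = 0.00281;  (3·δq/q)² = (3×0.119)² = 0.128;  (½·δz/z)² = (0.5×0.118)² = 0.00346;  (2·δu/u)² = (2×0.0534)² = 0.0114
δQ/Q = √(0.146) = 0.382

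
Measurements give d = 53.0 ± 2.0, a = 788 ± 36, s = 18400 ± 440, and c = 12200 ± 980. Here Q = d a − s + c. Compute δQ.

Let p = d·a = 41800. δp/p = √((1·δd/d)² + (1·δa/a)²) = √(0.00142 + 0.00209) = 0.0593, so δp = 2470.
Q = p − s + c: δQ = √(δp² + δs² + δc²) = √(6.12e+06 + 1.94e+05 + 9.6e+05) = 2700

2700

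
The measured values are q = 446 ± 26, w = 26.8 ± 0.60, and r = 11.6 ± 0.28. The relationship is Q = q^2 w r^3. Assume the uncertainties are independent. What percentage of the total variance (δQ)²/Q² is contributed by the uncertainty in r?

27.1%

(δQ/Q)² = (2·δq/q)² + (1·δw/w)² + (3·δr/r)²
  q term: (2×0.0583)² = 0.0136
  w term: (1×0.0224)² = 0.000501
  r term: (3×0.0241)² = 0.00524
Total = 0.0193. Share from r = 0.00524/0.0193 = 0.271.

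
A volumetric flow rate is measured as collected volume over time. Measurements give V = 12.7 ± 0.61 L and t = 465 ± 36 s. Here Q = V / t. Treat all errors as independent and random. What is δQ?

0.00249 L/s

Since Q is a product/quotient, work with relative uncertainties:
  (1·δV/V)² = (1×0.0480)² = 0.00231;  (-1·δt/t)² = (-1×0.0774)² = 0.00599
δQ/Q = √(0.00830) = 0.0911
Q = 0.0273 L/s, so δQ = 0.0911 × 0.0273 = 0.00249 L/s.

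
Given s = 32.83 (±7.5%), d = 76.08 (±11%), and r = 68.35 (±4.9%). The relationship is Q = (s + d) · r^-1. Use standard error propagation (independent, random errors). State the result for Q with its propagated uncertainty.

1.593 ± 0.150

Let u = s + d = 108.9. δu = √(δs² + δd²) = √(6.06 + 70.0) = 8.72, so δu/u = 0.0801.
Q is then a monomial in u, r:
δQ/Q = √((δu/u)² + (-1·δr/r)²) = √(0.00642 + 0.00240) = 0.0939
Q = 1.593, so δQ = 0.0939 × 1.593 = 0.150.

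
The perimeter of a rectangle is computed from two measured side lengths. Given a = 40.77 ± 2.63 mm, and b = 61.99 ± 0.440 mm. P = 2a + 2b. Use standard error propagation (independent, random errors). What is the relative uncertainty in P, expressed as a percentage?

Absolute uncertainties add in quadrature for a linear combination:
  (2·δa)² = 27.7;  (2·δb)² = 0.774
δP = √(28.4) = 5.33 mm
P = 205.5 mm, so δP/P = 5.33/205.5 = 0.0259.

2.59%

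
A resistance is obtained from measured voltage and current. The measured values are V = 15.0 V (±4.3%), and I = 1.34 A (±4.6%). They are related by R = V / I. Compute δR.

Products/powers → add relative errors in quadrature, weighted by exponent:
  (1·δV/V)² = (1×0.0430)² = 0.00185;  (-1·δI/I)² = (-1×0.0460)² = 0.00212
δR/R = √(0.00396) = 0.0630
R = 11.2 Ω, so δR = 0.0630 × 11.2 = 0.705 Ω.

0.705 Ω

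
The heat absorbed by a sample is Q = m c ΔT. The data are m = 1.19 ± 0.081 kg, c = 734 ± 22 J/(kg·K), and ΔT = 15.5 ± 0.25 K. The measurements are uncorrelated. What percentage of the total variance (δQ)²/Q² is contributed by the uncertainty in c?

15.5%

(δQ/Q)² = (1·δm/m)² + (1·δc/c)² + (1·δΔT/ΔT)²
  m term: (1×0.0681)² = 0.00463
  c term: (1×0.0300)² = 0.000898
  ΔT term: (1×0.0161)² = 0.000260
Total = 0.00579. Share from c = 0.000898/0.00579 = 0.155.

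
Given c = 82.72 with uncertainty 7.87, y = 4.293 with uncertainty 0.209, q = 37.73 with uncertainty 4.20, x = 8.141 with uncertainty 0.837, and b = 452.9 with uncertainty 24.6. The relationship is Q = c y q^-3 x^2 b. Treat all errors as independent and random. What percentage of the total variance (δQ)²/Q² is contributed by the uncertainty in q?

66.3%

(δQ/Q)² = (1·δc/c)² + (1·δy/y)² + (-3·δq/q)² + (2·δx/x)² + (1·δb/b)²
  c term: (1×0.0951)² = 0.00905
  y term: (1×0.0487)² = 0.00237
  q term: (-3×0.111)² = 0.112
  x term: (2×0.103)² = 0.0423
  b term: (1×0.0543)² = 0.00295
Total = 0.168. Share from q = 0.112/0.168 = 0.663.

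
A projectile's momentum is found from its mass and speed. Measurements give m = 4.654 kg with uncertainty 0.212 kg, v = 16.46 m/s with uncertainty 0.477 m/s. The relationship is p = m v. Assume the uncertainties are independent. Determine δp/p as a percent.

5.40%

Products/powers → add relative errors in quadrature, weighted by exponent:
  (1·δm/m)² = (1×0.0456)² = 0.00208;  (1·δv/v)² = (1×0.0290)² = 0.000840
δp/p = √(0.00291) = 0.0540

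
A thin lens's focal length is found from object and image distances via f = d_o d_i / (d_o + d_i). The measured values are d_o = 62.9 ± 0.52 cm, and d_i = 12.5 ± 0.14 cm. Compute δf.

∂f/∂d_o = (d_i/(d_o+d_i))² = 0.0275;  ∂f/∂d_i = (d_o/(d_o+d_i))² = 0.696
δf = √((∂f/∂d_o · δd_o)² + (∂f/∂d_i · δd_i)²) = √(0.000204 + 0.00949) = 0.0985 cm

0.0985 cm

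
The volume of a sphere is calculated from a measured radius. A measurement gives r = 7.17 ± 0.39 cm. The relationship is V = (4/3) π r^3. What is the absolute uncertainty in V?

For a monomial V ∝ r^3, fractional errors add in quadrature:
  (3·δr/r)² = (3×0.0544)² = 0.0266
δV/V = √(0.0266) = 0.163
V = 1540 cm^3, so δV = 0.163 × 1540 = 252 cm^3.

252 cm^3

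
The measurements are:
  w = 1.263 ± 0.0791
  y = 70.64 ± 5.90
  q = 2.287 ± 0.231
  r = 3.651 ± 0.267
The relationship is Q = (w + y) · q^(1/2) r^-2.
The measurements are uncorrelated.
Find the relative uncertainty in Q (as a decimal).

Let u = w + y = 71.90. δu = √(δw² + δy²) = √(0.00626 + 34.8) = 5.90, so δu/u = 0.0821.
Q is then a monomial in u, q, r:
δQ/Q = √((δu/u)² + (½·δq/q)² + (-2·δr/r)²) = √(0.00673 + 0.00255 + 0.0214) = 0.175

0.175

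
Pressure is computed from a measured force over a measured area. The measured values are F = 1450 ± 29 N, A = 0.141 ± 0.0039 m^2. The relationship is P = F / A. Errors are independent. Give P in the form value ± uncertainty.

Since P is a product/quotient, work with relative uncertainties:
  (1·δF/F)² = (1×0.0200)² = 0.000400;  (-1·δA/A)² = (-1×0.0277)² = 0.000765
δP/P = √(0.00117) = 0.0341
P = 10300 Pa, so δP = 0.0341 × 10300 = 351 Pa.

10300 ± 351 Pa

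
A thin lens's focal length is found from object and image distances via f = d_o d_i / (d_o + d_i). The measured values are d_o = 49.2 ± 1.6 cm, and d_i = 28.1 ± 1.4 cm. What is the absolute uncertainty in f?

∂f/∂d_o = (d_i/(d_o+d_i))² = 0.132;  ∂f/∂d_i = (d_o/(d_o+d_i))² = 0.405
δf = √((∂f/∂d_o · δd_o)² + (∂f/∂d_i · δd_i)²) = √(0.0447 + 0.322) = 0.605 cm

0.605 cm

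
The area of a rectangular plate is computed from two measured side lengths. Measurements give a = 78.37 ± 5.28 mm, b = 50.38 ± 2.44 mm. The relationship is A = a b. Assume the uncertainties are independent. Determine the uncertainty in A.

Relative error in a monomial: (δA/A)² = Σ (nᵢ · δxᵢ/xᵢ)².
  (1·δa/a)² = (1×0.0674)² = 0.00454;  (1·δb/b)² = (1×0.0484)² = 0.00235
δA/A = √(0.00688) = 0.0830
A = 3948 mm^2, so δA = 0.0830 × 3948 = 328 mm^2.

328 mm^2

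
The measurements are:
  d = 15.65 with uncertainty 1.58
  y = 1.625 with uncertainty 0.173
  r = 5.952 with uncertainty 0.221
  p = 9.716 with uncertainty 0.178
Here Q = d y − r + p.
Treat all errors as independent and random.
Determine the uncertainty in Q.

3.74

Let w = d·y = 25.43. δw/w = √((1·δd/d)² + (1·δy/y)²) = √(0.0102 + 0.0113) = 0.147, so δw = 3.73.
Q = w − r + p: δQ = √(δw² + δr² + δp²) = √(13.9 + 0.0488 + 0.0317) = 3.74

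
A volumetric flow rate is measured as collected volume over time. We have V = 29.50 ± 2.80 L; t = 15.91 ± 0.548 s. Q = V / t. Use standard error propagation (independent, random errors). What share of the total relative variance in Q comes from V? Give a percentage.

(δQ/Q)² = (1·δV/V)² + (-1·δt/t)²
  V term: (1×0.0949)² = 0.00901
  t term: (-1×0.0344)² = 0.00119
Total = 0.0102. Share from V = 0.00901/0.0102 = 0.884.

88.4%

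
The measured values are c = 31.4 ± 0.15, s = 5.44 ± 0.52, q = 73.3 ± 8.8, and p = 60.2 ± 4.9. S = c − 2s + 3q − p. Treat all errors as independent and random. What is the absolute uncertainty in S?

26.9

Absolute uncertainties add in quadrature for a linear combination:
  (δc)² = 0.0225;  (2·δs)² = 1.08;  (3·δq)² = 697;  (δp)² = 24.0
δS = √(722) = 26.9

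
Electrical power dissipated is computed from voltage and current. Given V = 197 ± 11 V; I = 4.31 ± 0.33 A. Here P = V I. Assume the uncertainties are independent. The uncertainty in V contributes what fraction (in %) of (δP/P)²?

34.7%

(δP/P)² = (1·δV/V)² + (1·δI/I)²
  V term: (1×0.0558)² = 0.00312
  I term: (1×0.0766)² = 0.00586
Total = 0.00898. Share from V = 0.00312/0.00898 = 0.347.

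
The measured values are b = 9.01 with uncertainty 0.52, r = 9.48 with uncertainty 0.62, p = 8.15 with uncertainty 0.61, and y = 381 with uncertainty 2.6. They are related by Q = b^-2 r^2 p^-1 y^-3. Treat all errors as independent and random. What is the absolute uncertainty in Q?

4.69e-10

For a monomial Q ∝ b^-2, r^2, p^-1, y^-3, fractional errors add in quadrature:
  (-2·δb/b)² = (-2×0.0577)² = 0.0133;  (2·δr/r)² = (2×0.0654)² = 0.0171;  (-1·δp/p)² = (-1×0.0748)² = 0.00560;  (-3·δy/y)² = (-3×0.00682)² = 0.000419
δQ/Q = √(0.0365) = 0.191
Q = 2.46e-09, so δQ = 0.191 × 2.46e-09 = 4.69e-10.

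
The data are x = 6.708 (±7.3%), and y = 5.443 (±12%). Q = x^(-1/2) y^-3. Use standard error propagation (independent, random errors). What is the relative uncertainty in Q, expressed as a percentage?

36.2%

Since Q is a product/quotient, work with relative uncertainties:
  (−½·δx/x)² = (-0.5×0.0730)² = 0.00133;  (-3·δy/y)² = (-3×0.120)² = 0.130
δQ/Q = √(0.131) = 0.362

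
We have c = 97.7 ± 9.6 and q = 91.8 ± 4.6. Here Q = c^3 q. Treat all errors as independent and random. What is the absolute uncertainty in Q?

Since Q is a product/quotient, work with relative uncertainties:
  (3·δc/c)² = (3×0.0983)² = 0.0869;  (1·δq/q)² = (1×0.0501)² = 0.00251
δQ/Q = √(0.0894) = 0.299
Q = 8.56e+07, so δQ = 0.299 × 8.56e+07 = 2.56e+07.

2.56e+07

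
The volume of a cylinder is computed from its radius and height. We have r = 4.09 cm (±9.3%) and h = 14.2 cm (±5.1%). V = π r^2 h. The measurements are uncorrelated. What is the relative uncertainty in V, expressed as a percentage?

Products/powers → add relative errors in quadrature, weighted by exponent:
  (2·δr/r)² = (2×0.0930)² = 0.0346;  (1·δh/h)² = (1×0.0510)² = 0.00260
δV/V = √(0.0372) = 0.193

19.3%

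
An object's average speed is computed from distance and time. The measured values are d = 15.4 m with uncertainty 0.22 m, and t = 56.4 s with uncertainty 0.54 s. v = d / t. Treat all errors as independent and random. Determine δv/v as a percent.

1.72%

For a monomial v ∝ d, t^-1, fractional errors add in quadrature:
  (1·δd/d)² = (1×0.0143)² = 0.000204;  (-1·δt/t)² = (-1×0.00957)² = 9.17e-05
δv/v = √(0.000296) = 0.0172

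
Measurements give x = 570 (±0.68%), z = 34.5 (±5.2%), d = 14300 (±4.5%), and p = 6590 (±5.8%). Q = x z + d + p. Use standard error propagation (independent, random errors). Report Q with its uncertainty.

Let w = x·z = 19700. δw/w = √((1·δx/x)² + (1·δz/z)²) = √(4.62e-05 + 0.00270) = 0.0524, so δw = 1030.
Q = w + d + p: δQ = √(δw² + δd² + δp²) = √(1.06e+06 + 4.14e+05 + 1.46e+05) = 1270
Q = 40600.

40600 ± 1270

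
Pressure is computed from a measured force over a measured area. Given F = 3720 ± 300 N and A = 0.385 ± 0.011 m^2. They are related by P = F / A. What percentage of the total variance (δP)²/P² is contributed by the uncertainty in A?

11.2%

(δP/P)² = (1·δF/F)² + (-1·δA/A)²
  F term: (1×0.0806)² = 0.00650
  A term: (-1×0.0286)² = 0.000816
Total = 0.00732. Share from A = 0.000816/0.00732 = 0.112.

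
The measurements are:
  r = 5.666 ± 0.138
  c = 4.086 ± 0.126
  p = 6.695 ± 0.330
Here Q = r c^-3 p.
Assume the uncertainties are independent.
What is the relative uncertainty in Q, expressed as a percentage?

For a monomial Q ∝ r, c^-3, p, fractional errors add in quadrature:
  (1·δr/r)² = (1×0.0244)² = 0.000593;  (-3·δc/c)² = (-3×0.0308)² = 0.00856;  (1·δp/p)² = (1×0.0493)² = 0.00243
δQ/Q = √(0.0116) = 0.108

10.8%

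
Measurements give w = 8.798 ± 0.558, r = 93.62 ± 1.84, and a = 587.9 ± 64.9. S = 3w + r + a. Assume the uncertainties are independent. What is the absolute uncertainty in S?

64.9

Each term contributes (cᵢ δxᵢ)² to (δS)²:
  (3·δw)² = 2.80;  (δr)² = 3.39;  (δa)² = 4210
δS = √(4220) = 64.9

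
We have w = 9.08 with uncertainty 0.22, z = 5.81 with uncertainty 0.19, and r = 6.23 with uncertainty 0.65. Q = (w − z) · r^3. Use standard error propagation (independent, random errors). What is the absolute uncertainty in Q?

257

Let u = w − z = 3.27. δu = √(δw² + δz²) = √(0.0484 + 0.0361) = 0.291, so δu/u = 0.0889.
Q is then a monomial in u, r:
δQ/Q = √((δu/u)² + (3·δr/r)²) = √(0.00790 + 0.0980) = 0.325
Q = 791, so δQ = 0.325 × 791 = 257.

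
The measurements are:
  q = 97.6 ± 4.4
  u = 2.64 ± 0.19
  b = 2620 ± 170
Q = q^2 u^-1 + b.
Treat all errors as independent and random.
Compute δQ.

Let p = q^2·u^-1 = 3610. δp/p = √((2·δq/q)² + (-1·δu/u)²) = √(0.00813 + 0.00518) = 0.115, so δp = 416.
Q = p + b: δQ = √(δp² + δb²) = √(1.73e+05 + 28900) = 450

450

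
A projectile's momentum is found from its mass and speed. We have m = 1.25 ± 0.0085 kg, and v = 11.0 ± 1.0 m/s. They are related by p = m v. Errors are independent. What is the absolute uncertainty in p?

1.25 kg·m/s

Each factor contributes (exponent × relative error)² to (δp/p)²:
  (1·δm/m)² = (1×0.00680)² = 4.62e-05;  (1·δv/v)² = (1×0.0909)² = 0.00826
δp/p = √(0.00831) = 0.0912
p = 13.8 kg·m/s, so δp = 0.0912 × 13.8 = 1.25 kg·m/s.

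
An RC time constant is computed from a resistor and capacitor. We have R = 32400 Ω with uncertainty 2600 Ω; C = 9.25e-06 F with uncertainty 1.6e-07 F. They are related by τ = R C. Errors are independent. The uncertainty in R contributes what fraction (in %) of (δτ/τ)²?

(δτ/τ)² = (1·δR/R)² + (1·δC/C)²
  R term: (1×0.0802)² = 0.00644
  C term: (1×0.0173)² = 0.000299
Total = 0.00674. Share from R = 0.00644/0.00674 = 0.956.

95.6%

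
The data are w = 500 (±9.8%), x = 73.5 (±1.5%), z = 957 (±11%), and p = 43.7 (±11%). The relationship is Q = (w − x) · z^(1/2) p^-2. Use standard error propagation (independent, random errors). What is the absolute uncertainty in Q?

1.76

Let u = w − x = 426. δu = √(δw² + δx²) = √(2400 + 1.22) = 49.0, so δu/u = 0.115.
Q is then a monomial in u, z, p:
δQ/Q = √((δu/u)² + (½·δz/z)² + (-2·δp/p)²) = √(0.0132 + 0.00302 + 0.0484) = 0.254
Q = 6.91, so δQ = 0.254 × 6.91 = 1.76.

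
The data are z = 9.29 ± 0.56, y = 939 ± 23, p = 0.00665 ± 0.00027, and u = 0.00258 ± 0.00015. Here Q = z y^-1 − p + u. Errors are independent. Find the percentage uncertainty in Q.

Let w = z·y^-1 = 0.00989. δw/w = √((1·δz/z)² + (-1·δy/y)²) = √(0.00363 + 0.000600) = 0.0651, so δw = 0.000644.
Q = w − p + u: δQ = √(δw² + δp² + δu²) = √(4.14e-07 + 7.29e-08 + 2.25e-08) = 0.000714
Q = 0.00582, so δQ/Q = 0.000714/0.00582 = 0.123.

12.3%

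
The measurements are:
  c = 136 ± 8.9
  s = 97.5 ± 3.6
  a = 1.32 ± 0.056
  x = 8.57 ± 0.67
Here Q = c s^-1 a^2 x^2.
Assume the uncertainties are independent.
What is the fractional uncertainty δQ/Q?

For a monomial Q ∝ c, s^-1, a^2, x^2, fractional errors add in quadrature:
  (1·δc/c)² = (1×0.0654)² = 0.00428;  (-1·δs/s)² = (-1×0.0369)² = 0.00136;  (2·δa/a)² = (2×0.0424)² = 0.00720;  (2·δx/x)² = (2×0.0782)² = 0.0244
δQ/Q = √(0.0373) = 0.193

0.193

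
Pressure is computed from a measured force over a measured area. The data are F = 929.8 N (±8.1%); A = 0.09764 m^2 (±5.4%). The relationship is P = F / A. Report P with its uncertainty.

9523 ± 927 Pa

Products/powers → add relative errors in quadrature, weighted by exponent:
  (1·δF/F)² = (1×0.0810)² = 0.00656;  (-1·δA/A)² = (-1×0.0540)² = 0.00292
δP/P = √(0.00948) = 0.0973
P = 9523 Pa, so δP = 0.0973 × 9523 = 927 Pa.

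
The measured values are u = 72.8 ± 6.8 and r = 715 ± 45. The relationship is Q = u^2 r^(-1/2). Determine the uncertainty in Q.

Relative error in a monomial: (δQ/Q)² = Σ (nᵢ · δxᵢ/xᵢ)².
  (2·δu/u)² = (2×0.0934)² = 0.0349;  (−½·δr/r)² = (-0.5×0.0629)² = 0.000990
δQ/Q = √(0.0359) = 0.189
Q = 198, so δQ = 0.189 × 198 = 37.5.

37.5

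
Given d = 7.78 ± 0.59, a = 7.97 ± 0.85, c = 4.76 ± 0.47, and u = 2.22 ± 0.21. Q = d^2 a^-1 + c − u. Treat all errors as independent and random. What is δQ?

Let p = d^2·a^-1 = 7.59. δp/p = √((2·δd/d)² + (-1·δa/a)²) = √(0.0230 + 0.0114) = 0.185, so δp = 1.41.
Q = p + c − u: δQ = √(δp² + δc² + δu²) = √(1.98 + 0.221 + 0.0441) = 1.50

1.50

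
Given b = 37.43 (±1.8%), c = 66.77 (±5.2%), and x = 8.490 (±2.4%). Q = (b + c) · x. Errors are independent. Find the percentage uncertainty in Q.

Let u = b + c = 104.2. δu = √(δb² + δc²) = √(0.454 + 12.1) = 3.54, so δu/u = 0.0339.
Q is then a monomial in u, x:
δQ/Q = √((δu/u)² + (1·δx/x)²) = √(0.00115 + 0.000576) = 0.0416

4.16%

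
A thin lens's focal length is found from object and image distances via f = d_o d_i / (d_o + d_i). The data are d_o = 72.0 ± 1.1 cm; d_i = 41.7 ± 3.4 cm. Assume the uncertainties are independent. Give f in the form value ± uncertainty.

26.4 ± 1.37 cm

∂f/∂d_o = (d_i/(d_o+d_i))² = 0.135;  ∂f/∂d_i = (d_o/(d_o+d_i))² = 0.401
δf = √((∂f/∂d_o · δd_o)² + (∂f/∂d_i · δd_i)²) = √(0.0219 + 1.86) = 1.37 cm
f = 26.4 cm.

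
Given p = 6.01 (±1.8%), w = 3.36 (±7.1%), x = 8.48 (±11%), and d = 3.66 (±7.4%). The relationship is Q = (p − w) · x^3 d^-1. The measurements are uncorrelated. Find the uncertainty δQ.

156

Let u = p − w = 2.65. δu = √(δp² + δw²) = √(0.0117 + 0.0569) = 0.262, so δu/u = 0.0988.
Q is then a monomial in u, x, d:
δQ/Q = √((δu/u)² + (3·δx/x)² + (-1·δd/d)²) = √(0.00977 + 0.109 + 0.00548) = 0.352
Q = 442, so δQ = 0.352 × 442 = 156.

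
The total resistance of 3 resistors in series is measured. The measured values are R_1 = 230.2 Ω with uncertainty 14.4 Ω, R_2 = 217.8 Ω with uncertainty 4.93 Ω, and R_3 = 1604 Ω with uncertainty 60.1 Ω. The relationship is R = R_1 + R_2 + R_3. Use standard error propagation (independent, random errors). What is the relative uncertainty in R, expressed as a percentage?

R is a linear combination, so absolute uncertainties add in quadrature:
  (δR_1)² = 207;  (δR_2)² = 24.3;  (δR_3)² = 3610
δR = √(3840) = 62.0 Ω
R = 2052 Ω, so δR/R = 62.0/2052 = 0.0302.

3.02%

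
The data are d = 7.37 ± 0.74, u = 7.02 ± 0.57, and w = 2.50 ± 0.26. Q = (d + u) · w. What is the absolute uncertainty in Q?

4.41

Let h = d + u = 14.4. δh = √(δd² + δu²) = √(0.548 + 0.325) = 0.934, so δh/h = 0.0649.
Q is then a monomial in h, w:
δQ/Q = √((δh/h)² + (1·δw/w)²) = √(0.00421 + 0.0108) = 0.123
Q = 36.0, so δQ = 0.123 × 36.0 = 4.41.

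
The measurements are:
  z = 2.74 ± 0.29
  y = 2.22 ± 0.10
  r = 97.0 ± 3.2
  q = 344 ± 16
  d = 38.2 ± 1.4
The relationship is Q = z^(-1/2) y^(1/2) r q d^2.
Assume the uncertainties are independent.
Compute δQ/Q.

Relative error in a monomial: (δQ/Q)² = Σ (nᵢ · δxᵢ/xᵢ)².
  (−½·δz/z)² = (-0.5×0.106)² = 0.00280;  (½·δy/y)² = (0.5×0.0450)² = 0.000507;  (1·δr/r)² = (1×0.0330)² = 0.00109;  (1·δq/q)² = (1×0.0465)² = 0.00216;  (2·δd/d)² = (2×0.0366)² = 0.00537
δQ/Q = √(0.0119) = 0.109

0.109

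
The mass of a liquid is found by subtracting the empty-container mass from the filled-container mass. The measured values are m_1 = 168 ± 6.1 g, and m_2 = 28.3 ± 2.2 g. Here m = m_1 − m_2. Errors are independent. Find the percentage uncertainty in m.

4.64%

m is a linear combination, so absolute uncertainties add in quadrature:
  (δm_1)² = 37.2;  (δm_2)² = 4.84
δm = √(42.0) = 6.48 g
m = 140 g, so δm/m = 6.48/140 = 0.0464.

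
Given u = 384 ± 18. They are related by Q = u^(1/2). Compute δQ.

Since Q is a product/quotient, work with relative uncertainties:
  (½·δu/u)² = (0.5×0.0469)² = 0.000549
δQ/Q = √(0.000549) = 0.0234
Q = 19.6, so δQ = 0.0234 × 19.6 = 0.459.

0.459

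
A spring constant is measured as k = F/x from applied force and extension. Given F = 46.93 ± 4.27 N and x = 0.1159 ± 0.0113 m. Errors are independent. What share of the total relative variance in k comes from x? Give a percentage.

53.5%

(δk/k)² = (1·δF/F)² + (-1·δx/x)²
  F term: (1×0.0910)² = 0.00828
  x term: (-1×0.0975)² = 0.00951
Total = 0.0178. Share from x = 0.00951/0.0178 = 0.535.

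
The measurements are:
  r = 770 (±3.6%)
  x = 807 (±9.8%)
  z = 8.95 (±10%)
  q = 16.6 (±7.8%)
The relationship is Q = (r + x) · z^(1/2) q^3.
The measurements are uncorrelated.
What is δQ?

5.29e+06

Let u = r + x = 1580. δu = √(δr² + δx²) = √(768 + 6250) = 83.8, so δu/u = 0.0531.
Q is then a monomial in u, z, q:
δQ/Q = √((δu/u)² + (½·δz/z)² + (3·δq/q)²) = √(0.00282 + 0.00250 + 0.0548) = 0.245
Q = 2.16e+07, so δQ = 0.245 × 2.16e+07 = 5.29e+06.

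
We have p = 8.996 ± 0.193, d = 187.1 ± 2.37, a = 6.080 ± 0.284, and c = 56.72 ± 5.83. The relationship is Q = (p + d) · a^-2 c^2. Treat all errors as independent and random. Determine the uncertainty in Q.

3860

Let u = p + d = 196.1. δu = √(δp² + δd²) = √(0.0372 + 5.62) = 2.38, so δu/u = 0.0121.
Q is then a monomial in u, a, c:
δQ/Q = √((δu/u)² + (-2·δa/a)² + (2·δc/c)²) = √(0.000147 + 0.00873 + 0.0423) = 0.226
Q = 17070, so δQ = 0.226 × 17070 = 3860.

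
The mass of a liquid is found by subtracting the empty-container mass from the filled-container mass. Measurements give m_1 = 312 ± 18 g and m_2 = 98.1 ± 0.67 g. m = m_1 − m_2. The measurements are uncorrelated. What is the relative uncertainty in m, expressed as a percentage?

8.42%

Sums and differences: (δm)² = Σ (cᵢ δxᵢ)².
  (δm_1)² = 324;  (δm_2)² = 0.449
δm = √(324) = 18.0 g
m = 214 g, so δm/m = 18.0/214 = 0.0842.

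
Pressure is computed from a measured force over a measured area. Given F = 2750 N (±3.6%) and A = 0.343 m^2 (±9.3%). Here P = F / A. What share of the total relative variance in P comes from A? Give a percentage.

87.0%

(δP/P)² = (1·δF/F)² + (-1·δA/A)²
  F term: (1×0.0360)² = 0.00130
  A term: (-1×0.0930)² = 0.00865
Total = 0.00995. Share from A = 0.00865/0.00995 = 0.870.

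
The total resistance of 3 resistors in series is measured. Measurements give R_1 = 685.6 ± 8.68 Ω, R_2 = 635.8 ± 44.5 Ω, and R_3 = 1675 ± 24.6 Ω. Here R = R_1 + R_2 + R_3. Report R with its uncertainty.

Each term contributes (cᵢ δxᵢ)² to (δR)²:
  (δR_1)² = 75.3;  (δR_2)² = 1980;  (δR_3)² = 605
δR = √(2660) = 51.6 Ω
R = 2996 Ω.

2996 ± 51.6 Ω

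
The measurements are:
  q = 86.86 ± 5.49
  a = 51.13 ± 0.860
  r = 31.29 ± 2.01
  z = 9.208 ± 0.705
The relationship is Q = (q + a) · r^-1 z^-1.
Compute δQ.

0.0516

Let u = q + a = 138.0. δu = √(δq² + δa²) = √(30.1 + 0.740) = 5.56, so δu/u = 0.0403.
Q is then a monomial in u, r, z:
δQ/Q = √((δu/u)² + (-1·δr/r)² + (-1·δz/z)²) = √(0.00162 + 0.00413 + 0.00586) = 0.108
Q = 0.4789, so δQ = 0.108 × 0.4789 = 0.0516.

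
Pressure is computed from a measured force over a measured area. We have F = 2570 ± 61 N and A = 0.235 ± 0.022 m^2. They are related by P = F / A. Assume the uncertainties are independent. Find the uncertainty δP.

Relative error in a monomial: (δP/P)² = Σ (nᵢ · δxᵢ/xᵢ)².
  (1·δF/F)² = (1×0.0237)² = 0.000563;  (-1·δA/A)² = (-1×0.0936)² = 0.00876
δP/P = √(0.00933) = 0.0966
P = 10900 Pa, so δP = 0.0966 × 10900 = 1060 Pa.

1060 Pa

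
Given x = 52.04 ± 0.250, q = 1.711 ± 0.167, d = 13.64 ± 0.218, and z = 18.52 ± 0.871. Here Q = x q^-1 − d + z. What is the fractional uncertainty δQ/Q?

0.0880

Let p = x·q^-1 = 30.41. δp/p = √((1·δx/x)² + (-1·δq/q)²) = √(2.31e-05 + 0.00953) = 0.0977, so δp = 2.97.
Q = p − d + z: δQ = √(δp² + δd² + δz²) = √(8.83 + 0.0475 + 0.759) = 3.10
Q = 35.29, so δQ/Q = 3.10/35.29 = 0.0880.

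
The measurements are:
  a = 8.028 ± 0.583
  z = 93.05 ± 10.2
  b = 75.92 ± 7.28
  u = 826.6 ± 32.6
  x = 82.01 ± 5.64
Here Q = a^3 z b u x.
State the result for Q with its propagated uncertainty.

(2.478 ± 0.678) × 10^11

For a monomial Q ∝ a^3, z, b, u, x, fractional errors add in quadrature:
  (3·δa/a)² = (3×0.0726)² = 0.0475;  (1·δz/z)² = (1×0.110)² = 0.0120;  (1·δb/b)² = (1×0.0959)² = 0.00919;  (1·δu/u)² = (1×0.0394)² = 0.00156;  (1·δx/x)² = (1×0.0688)² = 0.00473
δQ/Q = √(0.0750) = 0.274
Q = 2.478e+11, so δQ = 0.274 × 2.478e+11 = 6.78e+10.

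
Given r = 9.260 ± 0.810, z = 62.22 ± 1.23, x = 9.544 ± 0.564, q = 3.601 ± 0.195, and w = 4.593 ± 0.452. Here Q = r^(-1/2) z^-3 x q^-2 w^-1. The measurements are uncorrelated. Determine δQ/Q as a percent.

17.4%

Q is a product of powers, so relative uncertainties combine in quadrature:
  (−½·δr/r)² = (-0.5×0.0875)² = 0.00191;  (-3·δz/z)² = (-3×0.0198)² = 0.00352;  (1·δx/x)² = (1×0.0591)² = 0.00349;  (-2·δq/q)² = (-2×0.0542)² = 0.0117;  (-1·δw/w)² = (-1×0.0984)² = 0.00968
δQ/Q = √(0.0303) = 0.174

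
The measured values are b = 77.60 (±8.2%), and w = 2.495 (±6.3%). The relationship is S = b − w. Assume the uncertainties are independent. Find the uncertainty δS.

Absolute uncertainties add in quadrature for a linear combination:
  (δb)² = 40.5;  (δw)² = 0.0247
δS = √(40.5) = 6.37

6.37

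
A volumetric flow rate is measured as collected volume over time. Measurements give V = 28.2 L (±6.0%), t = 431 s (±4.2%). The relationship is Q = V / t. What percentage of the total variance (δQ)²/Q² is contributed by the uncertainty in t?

(δQ/Q)² = (1·δV/V)² + (-1·δt/t)²
  V term: (1×0.0600)² = 0.00360
  t term: (-1×0.0420)² = 0.00176
Total = 0.00536. Share from t = 0.00176/0.00536 = 0.329.

32.9%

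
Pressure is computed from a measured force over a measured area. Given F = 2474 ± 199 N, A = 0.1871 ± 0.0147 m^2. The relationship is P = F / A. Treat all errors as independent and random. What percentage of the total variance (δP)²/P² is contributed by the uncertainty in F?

51.2%

(δP/P)² = (1·δF/F)² + (-1·δA/A)²
  F term: (1×0.0804)² = 0.00647
  A term: (-1×0.0786)² = 0.00617
Total = 0.0126. Share from F = 0.00647/0.0126 = 0.512.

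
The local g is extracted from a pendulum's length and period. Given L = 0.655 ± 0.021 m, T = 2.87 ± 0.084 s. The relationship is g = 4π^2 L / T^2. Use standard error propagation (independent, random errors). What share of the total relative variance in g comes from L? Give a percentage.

23.1%

(δg/g)² = (1·δL/L)² + (-2·δT/T)²
  L term: (1×0.0321)² = 0.00103
  T term: (-2×0.0293)² = 0.00343
Total = 0.00445. Share from L = 0.00103/0.00445 = 0.231.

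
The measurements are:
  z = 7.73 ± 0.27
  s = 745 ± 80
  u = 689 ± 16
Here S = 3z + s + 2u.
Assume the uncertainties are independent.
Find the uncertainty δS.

Each term contributes (cᵢ δxᵢ)² to (δS)²:
  (3·δz)² = 0.656;  (δs)² = 6400;  (2·δu)² = 1020
δS = √(7420) = 86.2

86.2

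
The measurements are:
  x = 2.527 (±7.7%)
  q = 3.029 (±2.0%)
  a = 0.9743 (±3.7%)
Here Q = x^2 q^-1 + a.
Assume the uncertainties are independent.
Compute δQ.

0.329

Let p = x^2·q^-1 = 2.108. δp/p = √((2·δx/x)² + (-1·δq/q)²) = √(0.0237 + 0.000400) = 0.155, so δp = 0.327.
Q = p + a: δQ = √(δp² + δa²) = √(0.107 + 0.00130) = 0.329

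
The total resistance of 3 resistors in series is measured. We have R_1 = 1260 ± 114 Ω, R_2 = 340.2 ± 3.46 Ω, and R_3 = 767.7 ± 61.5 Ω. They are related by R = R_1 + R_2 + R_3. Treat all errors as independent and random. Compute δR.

Absolute uncertainties add in quadrature for a linear combination:
  (δR_1)² = 13000;  (δR_2)² = 12.0;  (δR_3)² = 3780
δR = √(16800) = 130 Ω

130 Ω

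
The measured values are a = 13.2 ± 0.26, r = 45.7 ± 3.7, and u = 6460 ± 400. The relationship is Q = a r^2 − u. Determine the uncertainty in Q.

4510

Let p = a·r^2 = 27600. δp/p = √((1·δa/a)² + (2·δr/r)²) = √(0.000388 + 0.0262) = 0.163, so δp = 4500.
Q = p − u: δQ = √(δp² + δu²) = √(2.02e+07 + 1.6e+05) = 4510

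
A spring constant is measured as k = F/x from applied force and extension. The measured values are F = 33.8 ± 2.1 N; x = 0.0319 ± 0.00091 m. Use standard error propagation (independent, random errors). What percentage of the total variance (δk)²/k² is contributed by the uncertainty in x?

(δk/k)² = (1·δF/F)² + (-1·δx/x)²
  F term: (1×0.0621)² = 0.00386
  x term: (-1×0.0285)² = 0.000814
Total = 0.00467. Share from x = 0.000814/0.00467 = 0.174.

17.4%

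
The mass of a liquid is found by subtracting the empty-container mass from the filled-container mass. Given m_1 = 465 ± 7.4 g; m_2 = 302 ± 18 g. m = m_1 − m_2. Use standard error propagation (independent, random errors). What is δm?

Sums and differences: (δm)² = Σ (cᵢ δxᵢ)².
  (δm_1)² = 54.8;  (δm_2)² = 324
δm = √(379) = 19.5 g

19.5 g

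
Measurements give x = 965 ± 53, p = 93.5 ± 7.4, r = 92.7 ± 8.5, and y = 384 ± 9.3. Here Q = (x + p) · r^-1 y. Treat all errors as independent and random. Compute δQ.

Let u = x + p = 1060. δu = √(δx² + δp²) = √(2810 + 54.8) = 53.5, so δu/u = 0.0506.
Q is then a monomial in u, r, y:
δQ/Q = √((δu/u)² + (-1·δr/r)² + (1·δy/y)²) = √(0.00256 + 0.00841 + 0.000587) = 0.107
Q = 4380, so δQ = 0.107 × 4380 = 471.

471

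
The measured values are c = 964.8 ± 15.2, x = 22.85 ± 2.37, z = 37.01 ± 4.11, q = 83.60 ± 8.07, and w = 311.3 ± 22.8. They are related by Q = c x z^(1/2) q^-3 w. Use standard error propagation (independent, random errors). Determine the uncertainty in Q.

Q is a product of powers, so relative uncertainties combine in quadrature:
  (1·δc/c)² = (1×0.0158)² = 0.000248;  (1·δx/x)² = (1×0.104)² = 0.0108;  (½·δz/z)² = (0.5×0.111)² = 0.00308;  (-3·δq/q)² = (-3×0.0965)² = 0.0839;  (1·δw/w)² = (1×0.0732)² = 0.00536
δQ/Q = √(0.103) = 0.321
Q = 71.46, so δQ = 0.321 × 71.46 = 23.0.

23.0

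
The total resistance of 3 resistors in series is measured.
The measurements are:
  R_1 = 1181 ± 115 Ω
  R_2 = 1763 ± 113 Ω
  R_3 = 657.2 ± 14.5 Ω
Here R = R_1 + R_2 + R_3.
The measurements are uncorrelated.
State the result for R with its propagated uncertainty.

3601 ± 162 Ω

Absolute uncertainties add in quadrature for a linear combination:
  (δR_1)² = 13200;  (δR_2)² = 12800;  (δR_3)² = 210
δR = √(26200) = 162 Ω
R = 3601 Ω.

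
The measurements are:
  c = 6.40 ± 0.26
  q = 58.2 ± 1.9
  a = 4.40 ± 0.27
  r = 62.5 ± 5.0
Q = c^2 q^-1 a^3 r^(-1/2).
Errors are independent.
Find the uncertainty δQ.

Relative error in a monomial: (δQ/Q)² = Σ (nᵢ · δxᵢ/xᵢ)².
  (2·δc/c)² = (2×0.0406)² = 0.00660;  (-1·δq/q)² = (-1×0.0326)² = 0.00107;  (3·δa/a)² = (3×0.0614)² = 0.0339;  (−½·δr/r)² = (-0.5×0.0800)² = 0.00160
δQ/Q = √(0.0432) = 0.208
Q = 7.58, so δQ = 0.208 × 7.58 = 1.58.

1.58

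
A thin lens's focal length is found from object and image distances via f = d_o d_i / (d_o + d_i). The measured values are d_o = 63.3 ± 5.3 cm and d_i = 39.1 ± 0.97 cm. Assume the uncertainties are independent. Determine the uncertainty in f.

0.857 cm

∂f/∂d_o = (d_i/(d_o+d_i))² = 0.146;  ∂f/∂d_i = (d_o/(d_o+d_i))² = 0.382
δf = √((∂f/∂d_o · δd_o)² + (∂f/∂d_i · δd_i)²) = √(0.597 + 0.137) = 0.857 cm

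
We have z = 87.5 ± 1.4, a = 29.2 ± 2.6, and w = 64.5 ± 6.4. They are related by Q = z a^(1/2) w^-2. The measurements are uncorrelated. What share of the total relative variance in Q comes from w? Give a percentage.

94.6%

(δQ/Q)² = (1·δz/z)² + (½·δa/a)² + (-2·δw/w)²
  z term: (1×0.0160)² = 0.000256
  a term: (0.5×0.0890)² = 0.00198
  w term: (-2×0.0992)² = 0.0394
Total = 0.0416. Share from w = 0.0394/0.0416 = 0.946.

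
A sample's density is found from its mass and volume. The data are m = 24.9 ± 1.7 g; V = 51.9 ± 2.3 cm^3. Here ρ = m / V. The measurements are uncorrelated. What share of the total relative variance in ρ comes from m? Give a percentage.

70.4%

(δρ/ρ)² = (1·δm/m)² + (-1·δV/V)²
  m term: (1×0.0683)² = 0.00466
  V term: (-1×0.0443)² = 0.00196
Total = 0.00663. Share from m = 0.00466/0.00663 = 0.704.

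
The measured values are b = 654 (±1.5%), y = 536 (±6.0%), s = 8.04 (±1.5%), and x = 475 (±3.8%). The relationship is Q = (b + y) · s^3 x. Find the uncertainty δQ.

1.92e+07

Let u = b + y = 1190. δu = √(δb² + δy²) = √(96.2 + 1030) = 33.6, so δu/u = 0.0283.
Q is then a monomial in u, s, x:
δQ/Q = √((δu/u)² + (3·δs/s)² + (1·δx/x)²) = √(0.000798 + 0.00202 + 0.00144) = 0.0653
Q = 2.94e+08, so δQ = 0.0653 × 2.94e+08 = 1.92e+07.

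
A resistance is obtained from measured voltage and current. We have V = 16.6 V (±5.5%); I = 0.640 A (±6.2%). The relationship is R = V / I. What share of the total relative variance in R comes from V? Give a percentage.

(δR/R)² = (1·δV/V)² + (-1·δI/I)²
  V term: (1×0.0550)² = 0.00302
  I term: (-1×0.0620)² = 0.00384
Total = 0.00687. Share from V = 0.00302/0.00687 = 0.440.

44.0%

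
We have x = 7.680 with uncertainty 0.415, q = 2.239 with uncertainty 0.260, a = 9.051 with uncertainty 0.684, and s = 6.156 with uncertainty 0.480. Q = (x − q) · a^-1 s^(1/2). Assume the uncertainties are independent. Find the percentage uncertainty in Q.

12.4%

Let u = x − q = 5.441. δu = √(δx² + δq²) = √(0.172 + 0.0676) = 0.490, so δu/u = 0.0900.
Q is then a monomial in u, a, s:
δQ/Q = √((δu/u)² + (-1·δa/a)² + (½·δs/s)²) = √(0.00810 + 0.00571 + 0.00152) = 0.124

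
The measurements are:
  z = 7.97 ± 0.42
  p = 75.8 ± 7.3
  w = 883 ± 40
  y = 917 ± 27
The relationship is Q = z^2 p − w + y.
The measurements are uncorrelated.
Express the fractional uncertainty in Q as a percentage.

Let h = z^2·p = 4810. δh/h = √((2·δz/z)² + (1·δp/p)²) = √(0.0111 + 0.00927) = 0.143, so δh = 687.
Q = h − w + y: δQ = √(δh² + δw² + δy²) = √(4.73e+05 + 1600 + 729) = 689
Q = 4850, so δQ/Q = 689/4850 = 0.142.

14.2%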